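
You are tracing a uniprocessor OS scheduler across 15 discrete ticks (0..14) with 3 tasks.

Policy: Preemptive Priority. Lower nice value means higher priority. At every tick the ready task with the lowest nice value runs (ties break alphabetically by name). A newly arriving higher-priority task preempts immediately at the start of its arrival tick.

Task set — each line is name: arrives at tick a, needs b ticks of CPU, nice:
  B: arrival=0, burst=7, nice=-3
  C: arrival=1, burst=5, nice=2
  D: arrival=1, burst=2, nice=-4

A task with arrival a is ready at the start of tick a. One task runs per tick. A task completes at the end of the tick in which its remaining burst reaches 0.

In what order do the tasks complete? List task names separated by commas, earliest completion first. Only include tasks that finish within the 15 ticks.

t=0: ready={B} → run B
t=1: ready={B,C,D} → run D
t=2: ready={B,C,D} → run D
t=3: ready={B,C} → run B
t=4: ready={B,C} → run B
t=5: ready={B,C} → run B
t=6: ready={B,C} → run B
t=7: ready={B,C} → run B
t=8: ready={B,C} → run B
t=9: ready={C} → run C
t=10: ready={C} → run C
t=11: ready={C} → run C
t=12: ready={C} → run C
t=13: ready={C} → run C
t=14: (idle)

completion order = D, B, C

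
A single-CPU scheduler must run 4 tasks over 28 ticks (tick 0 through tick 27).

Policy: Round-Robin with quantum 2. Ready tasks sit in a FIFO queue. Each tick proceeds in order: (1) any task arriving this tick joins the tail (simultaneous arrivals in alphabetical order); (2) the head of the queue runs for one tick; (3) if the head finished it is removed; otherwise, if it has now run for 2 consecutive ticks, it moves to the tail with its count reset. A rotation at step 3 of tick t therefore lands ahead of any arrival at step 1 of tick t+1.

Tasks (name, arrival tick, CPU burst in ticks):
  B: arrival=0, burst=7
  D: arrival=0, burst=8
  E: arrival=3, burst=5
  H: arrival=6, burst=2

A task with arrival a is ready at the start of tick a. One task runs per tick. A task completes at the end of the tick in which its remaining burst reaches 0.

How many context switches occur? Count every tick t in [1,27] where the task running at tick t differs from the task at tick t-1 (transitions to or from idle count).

t=0: queue=[B,D] q_used=0 → run B
t=1: queue=[B,D] q_used=1 → run B
t=2: queue=[D,B] q_used=0 → run D
t=3: queue=[D,B,E] q_used=1 → run D
t=4: queue=[B,E,D] q_used=0 → run B
t=5: queue=[B,E,D] q_used=1 → run B
t=6: queue=[E,D,B,H] q_used=0 → run E
t=7: queue=[E,D,B,H] q_used=1 → run E
t=8: queue=[D,B,H,E] q_used=0 → run D
t=9: queue=[D,B,H,E] q_used=1 → run D
t=10: queue=[B,H,E,D] q_used=0 → run B
t=11: queue=[B,H,E,D] q_used=1 → run B
t=12: queue=[H,E,D,B] q_used=0 → run H
t=13: queue=[H,E,D,B] q_used=1 → run H
t=14: queue=[E,D,B] q_used=0 → run E
t=15: queue=[E,D,B] q_used=1 → run E
t=16: queue=[D,B,E] q_used=0 → run D
t=17: queue=[D,B,E] q_used=1 → run D
t=18: queue=[B,E,D] q_used=0 → run B
t=19: queue=[E,D] q_used=0 → run E
t=20: queue=[D] q_used=0 → run D
t=21: queue=[D] q_used=1 → run D
t=22: (idle)
t=23: (idle)
t=24: (idle)
t=25: (idle)
t=26: (idle)
t=27: (idle)

context switches = 12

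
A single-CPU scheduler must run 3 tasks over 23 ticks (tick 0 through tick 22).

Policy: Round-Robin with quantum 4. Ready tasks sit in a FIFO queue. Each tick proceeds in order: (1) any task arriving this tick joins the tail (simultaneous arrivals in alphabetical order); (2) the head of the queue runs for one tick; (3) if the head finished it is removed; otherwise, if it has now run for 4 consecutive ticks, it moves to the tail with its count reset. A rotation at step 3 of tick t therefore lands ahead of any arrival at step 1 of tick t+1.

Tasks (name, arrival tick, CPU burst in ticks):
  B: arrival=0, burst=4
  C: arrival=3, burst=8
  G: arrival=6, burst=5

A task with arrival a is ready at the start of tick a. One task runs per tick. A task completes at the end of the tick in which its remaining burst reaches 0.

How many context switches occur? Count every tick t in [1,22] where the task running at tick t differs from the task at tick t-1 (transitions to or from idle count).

t=0: queue=[B] q_used=0 → run B
t=1: queue=[B] q_used=1 → run B
t=2: queue=[B] q_used=2 → run B
t=3: queue=[B,C] q_used=3 → run B
t=4: queue=[C] q_used=0 → run C
t=5: queue=[C] q_used=1 → run C
t=6: queue=[C,G] q_used=2 → run C
t=7: queue=[C,G] q_used=3 → run C
t=8: queue=[G,C] q_used=0 → run G
t=9: queue=[G,C] q_used=1 → run G
t=10: queue=[G,C] q_used=2 → run G
t=11: queue=[G,C] q_used=3 → run G
t=12: queue=[C,G] q_used=0 → run C
t=13: queue=[C,G] q_used=1 → run C
t=14: queue=[C,G] q_used=2 → run C
t=15: queue=[C,G] q_used=3 → run C
t=16: queue=[G] q_used=0 → run G
t=17: (idle)
t=18: (idle)
t=19: (idle)
t=20: (idle)
t=21: (idle)
t=22: (idle)

context switches = 5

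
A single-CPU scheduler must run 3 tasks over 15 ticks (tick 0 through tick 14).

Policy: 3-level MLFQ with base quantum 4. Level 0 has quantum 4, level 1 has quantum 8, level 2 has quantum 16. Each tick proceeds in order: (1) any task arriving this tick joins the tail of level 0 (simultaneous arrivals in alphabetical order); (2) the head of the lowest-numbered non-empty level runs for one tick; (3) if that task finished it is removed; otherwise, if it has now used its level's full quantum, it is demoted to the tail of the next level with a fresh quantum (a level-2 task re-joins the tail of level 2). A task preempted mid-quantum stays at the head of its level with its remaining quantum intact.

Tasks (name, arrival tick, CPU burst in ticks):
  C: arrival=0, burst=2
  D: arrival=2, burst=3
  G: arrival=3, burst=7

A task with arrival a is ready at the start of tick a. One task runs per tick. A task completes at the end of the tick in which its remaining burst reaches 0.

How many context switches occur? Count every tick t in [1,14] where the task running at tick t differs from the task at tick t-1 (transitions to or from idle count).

t=0: L0/L1/L2 = C/-/- → run C
t=1: L0/L1/L2 = C/-/- → run C
t=2: L0/L1/L2 = D/-/- → run D
t=3: L0/L1/L2 = DG/-/- → run D
t=4: L0/L1/L2 = DG/-/- → run D
t=5: L0/L1/L2 = G/-/- → run G
t=6: L0/L1/L2 = G/-/- → run G
t=7: L0/L1/L2 = G/-/- → run G
t=8: L0/L1/L2 = G/-/- → run G
t=9: L0/L1/L2 = -/G/- → run G
t=10: L0/L1/L2 = -/G/- → run G
t=11: L0/L1/L2 = -/G/- → run G
t=12: (idle)
t=13: (idle)
t=14: (idle)

context switches = 3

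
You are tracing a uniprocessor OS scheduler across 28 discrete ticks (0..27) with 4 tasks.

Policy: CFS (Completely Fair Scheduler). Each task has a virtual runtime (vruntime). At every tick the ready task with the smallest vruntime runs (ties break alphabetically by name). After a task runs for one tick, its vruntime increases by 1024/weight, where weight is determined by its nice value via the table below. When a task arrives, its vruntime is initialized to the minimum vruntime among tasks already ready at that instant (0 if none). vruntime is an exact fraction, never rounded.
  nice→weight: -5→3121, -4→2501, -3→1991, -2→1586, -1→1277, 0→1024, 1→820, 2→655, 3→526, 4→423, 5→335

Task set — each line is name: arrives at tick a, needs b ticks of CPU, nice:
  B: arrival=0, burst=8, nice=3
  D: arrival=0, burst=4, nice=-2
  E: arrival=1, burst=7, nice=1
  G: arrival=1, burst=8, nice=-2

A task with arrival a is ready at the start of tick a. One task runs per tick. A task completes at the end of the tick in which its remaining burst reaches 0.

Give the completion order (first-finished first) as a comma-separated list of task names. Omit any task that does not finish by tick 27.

t=0: vr[B=0 D=0] → run B
t=1: vr[B=512/263 D=0 E=0 G=0] → run D
t=2: vr[B=512/263 D=512/793 E=0 G=0] → run E
t=3: vr[B=512/263 D=512/793 E=256/205 G=0] → run G
t=4: vr[B=512/263 D=512/793 E=256/205 G=512/793] → run D
t=5: vr[B=512/263 D=1024/793 E=256/205 G=512/793] → run G
t=6: vr[B=512/263 D=1024/793 E=256/205 G=1024/793] → run E
t=7: vr[B=512/263 D=1024/793 E=512/205 G=1024/793] → run D
t=8: vr[B=512/263 D=1536/793 E=512/205 G=1024/793] → run G
t=9: vr[B=512/263 D=1536/793 E=512/205 G=1536/793] → run D
t=10: vr[B=512/263 E=512/205 G=1536/793] → run G
t=11: vr[B=512/263 E=512/205 G=2048/793] → run B
t=12: vr[B=1024/263 E=512/205 G=2048/793] → run E
t=13: vr[B=1024/263 E=768/205 G=2048/793] → run G
t=14: vr[B=1024/263 E=768/205 G=2560/793] → run G
t=15: vr[B=1024/263 E=768/205 G=3072/793] → run E
t=16: vr[B=1024/263 E=1024/205 G=3072/793] → run G
t=17: vr[B=1024/263 E=1024/205 G=3584/793] → run B
t=18: vr[B=1536/263 E=1024/205 G=3584/793] → run G
t=19: vr[B=1536/263 E=1024/205] → run E
t=20: vr[B=1536/263 E=256/41] → run B
t=21: vr[B=2048/263 E=256/41] → run E
t=22: vr[B=2048/263 E=1536/205] → run E
t=23: vr[B=2048/263] → run B
t=24: vr[B=2560/263] → run B
t=25: vr[B=3072/263] → run B
t=26: vr[B=3584/263] → run B
t=27: (idle)

completion order = D, G, E, B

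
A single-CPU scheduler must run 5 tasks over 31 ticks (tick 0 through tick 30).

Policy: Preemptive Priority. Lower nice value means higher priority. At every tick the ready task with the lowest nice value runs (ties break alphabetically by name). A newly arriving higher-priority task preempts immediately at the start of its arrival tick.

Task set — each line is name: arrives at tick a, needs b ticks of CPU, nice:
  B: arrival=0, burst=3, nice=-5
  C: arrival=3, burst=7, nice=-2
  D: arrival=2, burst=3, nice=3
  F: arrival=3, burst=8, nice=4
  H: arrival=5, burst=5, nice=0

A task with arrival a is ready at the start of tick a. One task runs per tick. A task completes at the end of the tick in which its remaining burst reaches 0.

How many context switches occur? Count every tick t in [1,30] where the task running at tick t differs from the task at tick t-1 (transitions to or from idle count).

context switches = 5

t=0: ready={B} → run B
t=1: ready={B} → run B
t=2: ready={B,D} → run B
t=3: ready={C,D,F} → run C
t=4: ready={C,D,F} → run C
t=5: ready={C,D,F,H} → run C
t=6: ready={C,D,F,H} → run C
t=7: ready={C,D,F,H} → run C
t=8: ready={C,D,F,H} → run C
t=9: ready={C,D,F,H} → run C
t=10: ready={D,F,H} → run H
t=11: ready={D,F,H} → run H
t=12: ready={D,F,H} → run H
t=13: ready={D,F,H} → run H
t=14: ready={D,F,H} → run H
t=15: ready={D,F} → run D
t=16: ready={D,F} → run D
t=17: ready={D,F} → run D
t=18: ready={F} → run F
t=19: ready={F} → run F
t=20: ready={F} → run F
t=21: ready={F} → run F
t=22: ready={F} → run F
t=23: ready={F} → run F
t=24: ready={F} → run F
t=25: ready={F} → run F
t=26: (idle)
t=27: (idle)
t=28: (idle)
t=29: (idle)
t=30: (idle)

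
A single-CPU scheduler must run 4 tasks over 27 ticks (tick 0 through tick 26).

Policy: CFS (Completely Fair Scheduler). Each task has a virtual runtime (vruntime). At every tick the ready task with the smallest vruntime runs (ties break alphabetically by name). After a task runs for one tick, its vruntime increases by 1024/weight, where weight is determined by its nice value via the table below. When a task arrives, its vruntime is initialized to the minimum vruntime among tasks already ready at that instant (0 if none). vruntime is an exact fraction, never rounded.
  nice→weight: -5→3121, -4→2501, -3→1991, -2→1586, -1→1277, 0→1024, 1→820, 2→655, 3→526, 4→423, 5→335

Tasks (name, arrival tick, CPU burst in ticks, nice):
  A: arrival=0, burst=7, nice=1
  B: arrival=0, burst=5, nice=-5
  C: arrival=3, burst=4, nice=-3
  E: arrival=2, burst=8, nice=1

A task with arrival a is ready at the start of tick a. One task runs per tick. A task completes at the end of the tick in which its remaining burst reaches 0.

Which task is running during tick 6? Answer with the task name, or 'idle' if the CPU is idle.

t=0: vr[A=0 B=0] → run A
t=1: vr[A=256/205 B=0] → run B
t=2: vr[A=256/205 B=1024/3121 E=1024/3121] → run B
t=3: vr[A=256/205 B=2048/3121 C=1024/3121 E=1024/3121] → run C
t=4: vr[A=256/205 B=2048/3121 C=5234688/6213911 E=1024/3121] → run E
t=5: vr[A=256/205 B=2048/3121 C=5234688/6213911 E=1008896/639805] → run B
t=6: vr[A=256/205 B=3072/3121 C=5234688/6213911 E=1008896/639805] → run C
t=7: vr[A=256/205 B=3072/3121 C=8430592/6213911 E=1008896/639805] → run B
t=8: vr[A=256/205 B=4096/3121 C=8430592/6213911 E=1008896/639805] → run A
t=9: vr[A=512/205 B=4096/3121 C=8430592/6213911 E=1008896/639805] → run B
t=10: vr[A=512/205 C=8430592/6213911 E=1008896/639805] → run C
t=11: vr[A=512/205 C=11626496/6213911 E=1008896/639805] → run E
t=12: vr[A=512/205 C=11626496/6213911 E=1807872/639805] → run C
t=13: vr[A=512/205 E=1807872/639805] → run A
t=14: vr[A=768/205 E=1807872/639805] → run E
t=15: vr[A=768/205 E=2606848/639805] → run A
t=16: vr[A=1024/205 E=2606848/639805] → run E
t=17: vr[A=1024/205 E=3405824/639805] → run A
t=18: vr[A=256/41 E=3405824/639805] → run E
t=19: vr[A=256/41 E=840960/127961] → run A
t=20: vr[A=1536/205 E=840960/127961] → run E
t=21: vr[A=1536/205 E=5003776/639805] → run A
t=22: vr[E=5003776/639805] → run E
t=23: vr[E=5802752/639805] → run E
t=24: (idle)
t=25: (idle)
t=26: (idle)

running at tick 6 = C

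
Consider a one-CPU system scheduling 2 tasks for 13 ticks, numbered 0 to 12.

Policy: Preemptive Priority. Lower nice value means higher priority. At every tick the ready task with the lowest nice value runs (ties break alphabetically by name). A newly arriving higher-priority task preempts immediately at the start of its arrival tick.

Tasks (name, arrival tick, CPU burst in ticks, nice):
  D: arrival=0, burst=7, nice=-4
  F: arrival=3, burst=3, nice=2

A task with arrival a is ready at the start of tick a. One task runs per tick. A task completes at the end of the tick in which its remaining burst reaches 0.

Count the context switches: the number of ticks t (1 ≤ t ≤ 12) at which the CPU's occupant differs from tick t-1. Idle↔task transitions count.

t=0: ready={D} → run D
t=1: ready={D} → run D
t=2: ready={D} → run D
t=3: ready={D,F} → run D
t=4: ready={D,F} → run D
t=5: ready={D,F} → run D
t=6: ready={D,F} → run D
t=7: ready={F} → run F
t=8: ready={F} → run F
t=9: ready={F} → run F
t=10: (idle)
t=11: (idle)
t=12: (idle)

context switches = 2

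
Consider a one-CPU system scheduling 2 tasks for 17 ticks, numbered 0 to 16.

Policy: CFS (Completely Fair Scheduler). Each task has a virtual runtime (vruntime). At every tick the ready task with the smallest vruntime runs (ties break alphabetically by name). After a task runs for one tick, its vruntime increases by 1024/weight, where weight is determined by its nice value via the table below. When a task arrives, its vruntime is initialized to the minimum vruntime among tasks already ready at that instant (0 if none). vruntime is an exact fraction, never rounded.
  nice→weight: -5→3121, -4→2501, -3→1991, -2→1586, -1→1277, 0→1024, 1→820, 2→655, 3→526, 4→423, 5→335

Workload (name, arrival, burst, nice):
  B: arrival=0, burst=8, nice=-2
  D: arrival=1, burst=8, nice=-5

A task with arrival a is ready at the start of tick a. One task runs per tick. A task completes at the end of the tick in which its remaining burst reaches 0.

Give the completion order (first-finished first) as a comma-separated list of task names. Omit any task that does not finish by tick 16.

completion order = D, B

t=0: vr[B=0] → run B
t=1: vr[B=512/793 D=512/793] → run B
t=2: vr[B=1024/793 D=512/793] → run D
t=3: vr[B=1024/793 D=2409984/2474953] → run D
t=4: vr[B=1024/793 D=3222016/2474953] → run B
t=5: vr[B=1536/793 D=3222016/2474953] → run D
t=6: vr[B=1536/793 D=4034048/2474953] → run D
t=7: vr[B=1536/793 D=4846080/2474953] → run B
t=8: vr[B=2048/793 D=4846080/2474953] → run D
t=9: vr[B=2048/793 D=5658112/2474953] → run D
t=10: vr[B=2048/793 D=6470144/2474953] → run B
t=11: vr[B=2560/793 D=6470144/2474953] → run D
t=12: vr[B=2560/793 D=7282176/2474953] → run D
t=13: vr[B=2560/793] → run B
t=14: vr[B=3072/793] → run B
t=15: vr[B=3584/793] → run B
t=16: (idle)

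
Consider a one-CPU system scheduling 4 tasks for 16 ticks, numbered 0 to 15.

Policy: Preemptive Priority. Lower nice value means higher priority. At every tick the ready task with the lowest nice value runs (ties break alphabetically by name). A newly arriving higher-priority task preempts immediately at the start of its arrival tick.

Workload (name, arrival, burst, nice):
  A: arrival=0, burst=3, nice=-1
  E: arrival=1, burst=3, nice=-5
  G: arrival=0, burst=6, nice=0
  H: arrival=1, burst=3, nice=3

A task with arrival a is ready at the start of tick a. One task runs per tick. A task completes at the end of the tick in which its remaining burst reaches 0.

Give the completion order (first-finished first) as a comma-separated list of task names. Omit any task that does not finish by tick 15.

t=0: ready={A,G} → run A
t=1: ready={A,E,G,H} → run E
t=2: ready={A,E,G,H} → run E
t=3: ready={A,E,G,H} → run E
t=4: ready={A,G,H} → run A
t=5: ready={A,G,H} → run A
t=6: ready={G,H} → run G
t=7: ready={G,H} → run G
t=8: ready={G,H} → run G
t=9: ready={G,H} → run G
t=10: ready={G,H} → run G
t=11: ready={G,H} → run G
t=12: ready={H} → run H
t=13: ready={H} → run H
t=14: ready={H} → run H
t=15: (idle)

completion order = E, A, G, H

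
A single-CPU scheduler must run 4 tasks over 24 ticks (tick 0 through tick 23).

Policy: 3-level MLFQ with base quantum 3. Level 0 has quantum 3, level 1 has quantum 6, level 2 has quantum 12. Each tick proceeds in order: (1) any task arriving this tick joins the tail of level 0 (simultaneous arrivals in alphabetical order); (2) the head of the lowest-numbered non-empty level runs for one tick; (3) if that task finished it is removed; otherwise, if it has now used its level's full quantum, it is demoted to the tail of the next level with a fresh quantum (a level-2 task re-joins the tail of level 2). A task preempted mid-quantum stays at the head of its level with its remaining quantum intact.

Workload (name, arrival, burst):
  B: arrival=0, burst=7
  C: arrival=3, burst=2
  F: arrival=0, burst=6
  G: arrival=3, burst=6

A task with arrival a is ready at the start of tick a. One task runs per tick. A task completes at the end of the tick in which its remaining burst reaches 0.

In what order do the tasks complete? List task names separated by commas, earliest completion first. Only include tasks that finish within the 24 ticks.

t=0: L0/L1/L2 = BF/-/- → run B
t=1: L0/L1/L2 = BF/-/- → run B
t=2: L0/L1/L2 = BF/-/- → run B
t=3: L0/L1/L2 = FCG/B/- → run F
t=4: L0/L1/L2 = FCG/B/- → run F
t=5: L0/L1/L2 = FCG/B/- → run F
t=6: L0/L1/L2 = CG/BF/- → run C
t=7: L0/L1/L2 = CG/BF/- → run C
t=8: L0/L1/L2 = G/BF/- → run G
t=9: L0/L1/L2 = G/BF/- → run G
t=10: L0/L1/L2 = G/BF/- → run G
t=11: L0/L1/L2 = -/BFG/- → run B
t=12: L0/L1/L2 = -/BFG/- → run B
t=13: L0/L1/L2 = -/BFG/- → run B
t=14: L0/L1/L2 = -/BFG/- → run B
t=15: L0/L1/L2 = -/FG/- → run F
t=16: L0/L1/L2 = -/FG/- → run F
t=17: L0/L1/L2 = -/FG/- → run F
t=18: L0/L1/L2 = -/G/- → run G
t=19: L0/L1/L2 = -/G/- → run G
t=20: L0/L1/L2 = -/G/- → run G
t=21: (idle)
t=22: (idle)
t=23: (idle)

completion order = C, B, F, G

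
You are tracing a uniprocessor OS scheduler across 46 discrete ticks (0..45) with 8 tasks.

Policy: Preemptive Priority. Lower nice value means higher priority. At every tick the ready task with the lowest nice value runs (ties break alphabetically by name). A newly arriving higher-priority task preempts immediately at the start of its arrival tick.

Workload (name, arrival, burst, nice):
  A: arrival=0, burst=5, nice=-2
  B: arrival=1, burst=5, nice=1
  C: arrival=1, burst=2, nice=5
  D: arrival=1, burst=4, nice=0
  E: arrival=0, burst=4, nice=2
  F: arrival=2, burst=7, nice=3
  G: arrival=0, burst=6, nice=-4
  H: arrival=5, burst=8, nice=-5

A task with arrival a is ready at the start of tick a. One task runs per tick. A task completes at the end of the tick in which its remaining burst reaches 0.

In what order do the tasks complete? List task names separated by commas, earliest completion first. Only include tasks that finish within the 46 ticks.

t=0: ready={A,E,G} → run G
t=1: ready={A,B,C,D,E,G} → run G
t=2: ready={A,B,C,D,E,F,G} → run G
t=3: ready={A,B,C,D,E,F,G} → run G
t=4: ready={A,B,C,D,E,F,G} → run G
t=5: ready={A,B,C,D,E,F,G,H} → run H
t=6: ready={A,B,C,D,E,F,G,H} → run H
t=7: ready={A,B,C,D,E,F,G,H} → run H
t=8: ready={A,B,C,D,E,F,G,H} → run H
t=9: ready={A,B,C,D,E,F,G,H} → run H
t=10: ready={A,B,C,D,E,F,G,H} → run H
t=11: ready={A,B,C,D,E,F,G,H} → run H
t=12: ready={A,B,C,D,E,F,G,H} → run H
t=13: ready={A,B,C,D,E,F,G} → run G
t=14: ready={A,B,C,D,E,F} → run A
t=15: ready={A,B,C,D,E,F} → run A
t=16: ready={A,B,C,D,E,F} → run A
t=17: ready={A,B,C,D,E,F} → run A
t=18: ready={A,B,C,D,E,F} → run A
t=19: ready={B,C,D,E,F} → run D
t=20: ready={B,C,D,E,F} → run D
t=21: ready={B,C,D,E,F} → run D
t=22: ready={B,C,D,E,F} → run D
t=23: ready={B,C,E,F} → run B
t=24: ready={B,C,E,F} → run B
t=25: ready={B,C,E,F} → run B
t=26: ready={B,C,E,F} → run B
t=27: ready={B,C,E,F} → run B
t=28: ready={C,E,F} → run E
t=29: ready={C,E,F} → run E
t=30: ready={C,E,F} → run E
t=31: ready={C,E,F} → run E
t=32: ready={C,F} → run F
t=33: ready={C,F} → run F
t=34: ready={C,F} → run F
t=35: ready={C,F} → run F
t=36: ready={C,F} → run F
t=37: ready={C,F} → run F
t=38: ready={C,F} → run F
t=39: ready={C} → run C
t=40: ready={C} → run C
t=41: (idle)
t=42: (idle)
t=43: (idle)
t=44: (idle)
t=45: (idle)

completion order = H, G, A, D, B, E, F, C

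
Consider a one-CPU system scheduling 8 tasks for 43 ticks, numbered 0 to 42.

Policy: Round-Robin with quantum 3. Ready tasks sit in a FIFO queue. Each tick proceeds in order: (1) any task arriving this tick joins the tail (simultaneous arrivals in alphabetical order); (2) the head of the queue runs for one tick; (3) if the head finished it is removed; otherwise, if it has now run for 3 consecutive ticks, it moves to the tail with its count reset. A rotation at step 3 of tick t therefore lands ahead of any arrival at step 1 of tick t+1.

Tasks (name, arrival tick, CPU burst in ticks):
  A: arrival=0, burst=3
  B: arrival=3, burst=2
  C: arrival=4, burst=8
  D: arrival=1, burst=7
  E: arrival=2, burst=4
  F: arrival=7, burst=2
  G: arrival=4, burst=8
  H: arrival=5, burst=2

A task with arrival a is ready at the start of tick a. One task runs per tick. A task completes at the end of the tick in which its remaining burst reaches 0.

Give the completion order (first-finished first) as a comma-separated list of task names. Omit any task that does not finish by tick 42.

t=0: queue=[A] q_used=0 → run A
t=1: queue=[A,D] q_used=1 → run A
t=2: queue=[A,D,E] q_used=2 → run A
t=3: queue=[D,E,B] q_used=0 → run D
t=4: queue=[D,E,B,C,G] q_used=1 → run D
t=5: queue=[D,E,B,C,G,H] q_used=2 → run D
t=6: queue=[E,B,C,G,H,D] q_used=0 → run E
t=7: queue=[E,B,C,G,H,D,F] q_used=1 → run E
t=8: queue=[E,B,C,G,H,D,F] q_used=2 → run E
t=9: queue=[B,C,G,H,D,F,E] q_used=0 → run B
t=10: queue=[B,C,G,H,D,F,E] q_used=1 → run B
t=11: queue=[C,G,H,D,F,E] q_used=0 → run C
t=12: queue=[C,G,H,D,F,E] q_used=1 → run C
t=13: queue=[C,G,H,D,F,E] q_used=2 → run C
t=14: queue=[G,H,D,F,E,C] q_used=0 → run G
t=15: queue=[G,H,D,F,E,C] q_used=1 → run G
t=16: queue=[G,H,D,F,E,C] q_used=2 → run G
t=17: queue=[H,D,F,E,C,G] q_used=0 → run H
t=18: queue=[H,D,F,E,C,G] q_used=1 → run H
t=19: queue=[D,F,E,C,G] q_used=0 → run D
t=20: queue=[D,F,E,C,G] q_used=1 → run D
t=21: queue=[D,F,E,C,G] q_used=2 → run D
t=22: queue=[F,E,C,G,D] q_used=0 → run F
t=23: queue=[F,E,C,G,D] q_used=1 → run F
t=24: queue=[E,C,G,D] q_used=0 → run E
t=25: queue=[C,G,D] q_used=0 → run C
t=26: queue=[C,G,D] q_used=1 → run C
t=27: queue=[C,G,D] q_used=2 → run C
t=28: queue=[G,D,C] q_used=0 → run G
t=29: queue=[G,D,C] q_used=1 → run G
t=30: queue=[G,D,C] q_used=2 → run G
t=31: queue=[D,C,G] q_used=0 → run D
t=32: queue=[C,G] q_used=0 → run C
t=33: queue=[C,G] q_used=1 → run C
t=34: queue=[G] q_used=0 → run G
t=35: queue=[G] q_used=1 → run G
t=36: (idle)
t=37: (idle)
t=38: (idle)
t=39: (idle)
t=40: (idle)
t=41: (idle)
t=42: (idle)

completion order = A, B, H, F, E, D, C, G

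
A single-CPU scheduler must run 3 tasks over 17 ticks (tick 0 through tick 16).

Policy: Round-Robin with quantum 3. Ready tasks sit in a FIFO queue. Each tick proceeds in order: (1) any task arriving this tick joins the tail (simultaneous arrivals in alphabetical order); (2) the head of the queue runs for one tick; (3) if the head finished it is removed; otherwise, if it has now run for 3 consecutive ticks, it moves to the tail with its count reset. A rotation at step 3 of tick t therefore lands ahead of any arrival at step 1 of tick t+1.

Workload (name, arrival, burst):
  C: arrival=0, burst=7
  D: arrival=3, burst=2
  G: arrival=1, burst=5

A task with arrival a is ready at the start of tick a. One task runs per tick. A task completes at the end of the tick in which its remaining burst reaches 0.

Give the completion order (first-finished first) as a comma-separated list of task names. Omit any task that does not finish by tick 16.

t=0: queue=[C] q_used=0 → run C
t=1: queue=[C,G] q_used=1 → run C
t=2: queue=[C,G] q_used=2 → run C
t=3: queue=[G,C,D] q_used=0 → run G
t=4: queue=[G,C,D] q_used=1 → run G
t=5: queue=[G,C,D] q_used=2 → run G
t=6: queue=[C,D,G] q_used=0 → run C
t=7: queue=[C,D,G] q_used=1 → run C
t=8: queue=[C,D,G] q_used=2 → run C
t=9: queue=[D,G,C] q_used=0 → run D
t=10: queue=[D,G,C] q_used=1 → run D
t=11: queue=[G,C] q_used=0 → run G
t=12: queue=[G,C] q_used=1 → run G
t=13: queue=[C] q_used=0 → run C
t=14: (idle)
t=15: (idle)
t=16: (idle)

completion order = D, G, C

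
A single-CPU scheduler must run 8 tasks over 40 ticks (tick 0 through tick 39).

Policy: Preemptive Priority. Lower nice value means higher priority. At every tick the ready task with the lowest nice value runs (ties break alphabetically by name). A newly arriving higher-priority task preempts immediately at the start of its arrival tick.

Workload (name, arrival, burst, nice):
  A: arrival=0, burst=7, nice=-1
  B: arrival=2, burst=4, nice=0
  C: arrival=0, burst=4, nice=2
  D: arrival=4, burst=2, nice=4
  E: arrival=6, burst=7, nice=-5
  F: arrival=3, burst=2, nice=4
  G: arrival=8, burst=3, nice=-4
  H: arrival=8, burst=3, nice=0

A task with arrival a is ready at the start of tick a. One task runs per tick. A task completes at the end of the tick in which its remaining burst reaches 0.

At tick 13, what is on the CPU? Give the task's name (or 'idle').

running at tick 13 = G

t=0: ready={A,C} → run A
t=1: ready={A,C} → run A
t=2: ready={A,B,C} → run A
t=3: ready={A,B,C,F} → run A
t=4: ready={A,B,C,D,F} → run A
t=5: ready={A,B,C,D,F} → run A
t=6: ready={A,B,C,D,E,F} → run E
t=7: ready={A,B,C,D,E,F} → run E
t=8: ready={A,B,C,D,E,F,G,H} → run E
t=9: ready={A,B,C,D,E,F,G,H} → run E
t=10: ready={A,B,C,D,E,F,G,H} → run E
t=11: ready={A,B,C,D,E,F,G,H} → run E
t=12: ready={A,B,C,D,E,F,G,H} → run E
t=13: ready={A,B,C,D,F,G,H} → run G
t=14: ready={A,B,C,D,F,G,H} → run G
t=15: ready={A,B,C,D,F,G,H} → run G
t=16: ready={A,B,C,D,F,H} → run A
t=17: ready={B,C,D,F,H} → run B
t=18: ready={B,C,D,F,H} → run B
t=19: ready={B,C,D,F,H} → run B
t=20: ready={B,C,D,F,H} → run B
t=21: ready={C,D,F,H} → run H
t=22: ready={C,D,F,H} → run H
t=23: ready={C,D,F,H} → run H
t=24: ready={C,D,F} → run C
t=25: ready={C,D,F} → run C
t=26: ready={C,D,F} → run C
t=27: ready={C,D,F} → run C
t=28: ready={D,F} → run D
t=29: ready={D,F} → run D
t=30: ready={F} → run F
t=31: ready={F} → run F
t=32: (idle)
t=33: (idle)
t=34: (idle)
t=35: (idle)
t=36: (idle)
t=37: (idle)
t=38: (idle)
t=39: (idle)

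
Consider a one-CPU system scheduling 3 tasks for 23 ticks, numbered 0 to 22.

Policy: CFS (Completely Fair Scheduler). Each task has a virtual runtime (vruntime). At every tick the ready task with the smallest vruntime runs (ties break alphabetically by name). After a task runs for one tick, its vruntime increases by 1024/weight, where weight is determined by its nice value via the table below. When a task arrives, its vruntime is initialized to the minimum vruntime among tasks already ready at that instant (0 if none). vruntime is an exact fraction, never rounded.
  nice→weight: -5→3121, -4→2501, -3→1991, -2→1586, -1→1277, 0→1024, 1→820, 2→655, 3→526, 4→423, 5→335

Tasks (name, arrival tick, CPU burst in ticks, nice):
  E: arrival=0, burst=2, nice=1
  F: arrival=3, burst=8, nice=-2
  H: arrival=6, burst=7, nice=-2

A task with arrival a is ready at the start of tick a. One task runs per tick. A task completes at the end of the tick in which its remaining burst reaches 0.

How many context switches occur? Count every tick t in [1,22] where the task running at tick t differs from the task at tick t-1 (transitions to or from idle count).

t=0: vr[E=0] → run E
t=1: vr[E=256/205] → run E
t=2: (idle)
t=3: vr[F=0] → run F
t=4: vr[F=512/793] → run F
t=5: vr[F=1024/793] → run F
t=6: vr[F=1536/793 H=1536/793] → run F
t=7: vr[F=2048/793 H=1536/793] → run H
t=8: vr[F=2048/793 H=2048/793] → run F
t=9: vr[F=2560/793 H=2048/793] → run H
t=10: vr[F=2560/793 H=2560/793] → run F
t=11: vr[F=3072/793 H=2560/793] → run H
t=12: vr[F=3072/793 H=3072/793] → run F
t=13: vr[F=3584/793 H=3072/793] → run H
t=14: vr[F=3584/793 H=3584/793] → run F
t=15: vr[H=3584/793] → run H
t=16: vr[H=4096/793] → run H
t=17: vr[H=4608/793] → run H
t=18: (idle)
t=19: (idle)
t=20: (idle)
t=21: (idle)
t=22: (idle)

context switches = 12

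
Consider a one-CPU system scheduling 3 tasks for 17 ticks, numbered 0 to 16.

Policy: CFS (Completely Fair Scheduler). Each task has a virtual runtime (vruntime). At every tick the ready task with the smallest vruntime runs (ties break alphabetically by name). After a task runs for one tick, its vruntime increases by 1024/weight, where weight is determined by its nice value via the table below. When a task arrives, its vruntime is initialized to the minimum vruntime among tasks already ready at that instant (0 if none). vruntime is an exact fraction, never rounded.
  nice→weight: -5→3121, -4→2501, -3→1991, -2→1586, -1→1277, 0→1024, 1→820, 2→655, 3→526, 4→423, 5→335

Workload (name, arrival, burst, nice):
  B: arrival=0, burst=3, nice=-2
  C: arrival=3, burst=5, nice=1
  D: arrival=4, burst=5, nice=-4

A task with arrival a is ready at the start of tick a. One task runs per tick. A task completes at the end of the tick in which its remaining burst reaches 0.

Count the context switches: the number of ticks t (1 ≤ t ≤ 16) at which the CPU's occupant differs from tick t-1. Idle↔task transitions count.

t=0: vr[B=0] → run B
t=1: vr[B=512/793] → run B
t=2: vr[B=1024/793] → run B
t=3: vr[C=0] → run C
t=4: vr[C=256/205 D=256/205] → run C
t=5: vr[C=512/205 D=256/205] → run D
t=6: vr[C=512/205 D=20736/12505] → run D
t=7: vr[C=512/205 D=25856/12505] → run D
t=8: vr[C=512/205 D=30976/12505] → run D
t=9: vr[C=512/205 D=36096/12505] → run C
t=10: vr[C=768/205 D=36096/12505] → run D
t=11: vr[C=768/205] → run C
t=12: vr[C=1024/205] → run C
t=13: (idle)
t=14: (idle)
t=15: (idle)
t=16: (idle)

context switches = 6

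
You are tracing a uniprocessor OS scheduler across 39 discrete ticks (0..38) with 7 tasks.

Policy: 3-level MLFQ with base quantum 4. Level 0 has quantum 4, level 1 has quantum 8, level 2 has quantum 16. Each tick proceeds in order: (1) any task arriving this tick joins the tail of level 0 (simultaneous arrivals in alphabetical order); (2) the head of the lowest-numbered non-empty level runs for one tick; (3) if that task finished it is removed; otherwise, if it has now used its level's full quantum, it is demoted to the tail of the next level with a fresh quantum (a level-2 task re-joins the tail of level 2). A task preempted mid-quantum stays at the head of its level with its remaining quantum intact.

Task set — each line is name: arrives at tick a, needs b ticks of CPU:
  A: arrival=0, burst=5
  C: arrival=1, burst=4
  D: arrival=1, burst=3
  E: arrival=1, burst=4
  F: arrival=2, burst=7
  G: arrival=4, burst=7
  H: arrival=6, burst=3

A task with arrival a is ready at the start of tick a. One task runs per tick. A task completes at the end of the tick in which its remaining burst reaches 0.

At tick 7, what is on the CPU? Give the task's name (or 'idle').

running at tick 7 = C

t=0: L0/L1/L2 = A/-/- → run A
t=1: L0/L1/L2 = ACDE/-/- → run A
t=2: L0/L1/L2 = ACDEF/-/- → run A
t=3: L0/L1/L2 = ACDEF/-/- → run A
t=4: L0/L1/L2 = CDEFG/A/- → run C
t=5: L0/L1/L2 = CDEFG/A/- → run C
t=6: L0/L1/L2 = CDEFGH/A/- → run C
t=7: L0/L1/L2 = CDEFGH/A/- → run C
t=8: L0/L1/L2 = DEFGH/A/- → run D
t=9: L0/L1/L2 = DEFGH/A/- → run D
t=10: L0/L1/L2 = DEFGH/A/- → run D
t=11: L0/L1/L2 = EFGH/A/- → run E
t=12: L0/L1/L2 = EFGH/A/- → run E
t=13: L0/L1/L2 = EFGH/A/- → run E
t=14: L0/L1/L2 = EFGH/A/- → run E
t=15: L0/L1/L2 = FGH/A/- → run F
t=16: L0/L1/L2 = FGH/A/- → run F
t=17: L0/L1/L2 = FGH/A/- → run F
t=18: L0/L1/L2 = FGH/A/- → run F
t=19: L0/L1/L2 = GH/AF/- → run G
t=20: L0/L1/L2 = GH/AF/- → run G
t=21: L0/L1/L2 = GH/AF/- → run G
t=22: L0/L1/L2 = GH/AF/- → run G
t=23: L0/L1/L2 = H/AFG/- → run H
t=24: L0/L1/L2 = H/AFG/- → run H
t=25: L0/L1/L2 = H/AFG/- → run H
t=26: L0/L1/L2 = -/AFG/- → run A
t=27: L0/L1/L2 = -/FG/- → run F
t=28: L0/L1/L2 = -/FG/- → run F
t=29: L0/L1/L2 = -/FG/- → run F
t=30: L0/L1/L2 = -/G/- → run G
t=31: L0/L1/L2 = -/G/- → run G
t=32: L0/L1/L2 = -/G/- → run G
t=33: (idle)
t=34: (idle)
t=35: (idle)
t=36: (idle)
t=37: (idle)
t=38: (idle)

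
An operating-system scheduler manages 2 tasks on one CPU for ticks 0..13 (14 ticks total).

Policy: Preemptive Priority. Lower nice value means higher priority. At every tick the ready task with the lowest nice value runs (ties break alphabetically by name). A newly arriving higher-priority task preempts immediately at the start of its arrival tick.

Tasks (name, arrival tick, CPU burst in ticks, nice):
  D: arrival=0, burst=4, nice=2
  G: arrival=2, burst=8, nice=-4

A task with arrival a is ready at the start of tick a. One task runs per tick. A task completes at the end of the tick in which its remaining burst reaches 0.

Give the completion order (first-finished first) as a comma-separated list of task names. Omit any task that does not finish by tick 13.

completion order = G, D

t=0: ready={D} → run D
t=1: ready={D} → run D
t=2: ready={D,G} → run G
t=3: ready={D,G} → run G
t=4: ready={D,G} → run G
t=5: ready={D,G} → run G
t=6: ready={D,G} → run G
t=7: ready={D,G} → run G
t=8: ready={D,G} → run G
t=9: ready={D,G} → run G
t=10: ready={D} → run D
t=11: ready={D} → run D
t=12: (idle)
t=13: (idle)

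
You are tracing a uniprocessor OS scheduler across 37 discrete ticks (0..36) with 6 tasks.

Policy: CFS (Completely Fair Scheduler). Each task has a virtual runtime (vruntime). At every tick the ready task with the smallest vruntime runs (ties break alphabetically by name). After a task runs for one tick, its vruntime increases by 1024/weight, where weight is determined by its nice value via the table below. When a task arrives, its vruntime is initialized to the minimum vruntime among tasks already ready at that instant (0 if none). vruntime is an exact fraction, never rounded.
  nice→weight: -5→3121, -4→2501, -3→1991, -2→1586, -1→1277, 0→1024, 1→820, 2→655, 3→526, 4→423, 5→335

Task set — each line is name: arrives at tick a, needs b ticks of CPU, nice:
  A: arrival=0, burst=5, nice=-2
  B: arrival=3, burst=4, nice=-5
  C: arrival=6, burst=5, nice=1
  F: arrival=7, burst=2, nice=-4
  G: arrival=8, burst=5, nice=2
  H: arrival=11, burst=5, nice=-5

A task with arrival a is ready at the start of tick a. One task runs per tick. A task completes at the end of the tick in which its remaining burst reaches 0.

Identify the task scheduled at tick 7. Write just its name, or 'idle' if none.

t=0: vr[A=0] → run A
t=1: vr[A=512/793] → run A
t=2: vr[A=1024/793] → run A
t=3: vr[A=1536/793 B=1536/793] → run A
t=4: vr[A=2048/793 B=1536/793] → run B
t=5: vr[A=2048/793 B=5605888/2474953] → run B
t=6: vr[A=2048/793 B=6417920/2474953 C=2048/793] → run A
t=7: vr[B=6417920/2474953 C=2048/793 F=2048/793] → run C
t=8: vr[B=6417920/2474953 C=622848/162565 F=2048/793 G=2048/793] → run F
t=9: vr[B=6417920/2474953 C=622848/162565 F=97280/32513 G=2048/793] → run G
t=10: vr[B=6417920/2474953 C=622848/162565 F=97280/32513 G=2153472/519415] → run B
t=11: vr[B=7229952/2474953 C=622848/162565 F=97280/32513 G=2153472/519415 H=7229952/2474953] → run B
t=12: vr[C=622848/162565 F=97280/32513 G=2153472/519415 H=7229952/2474953] → run H
t=13: vr[C=622848/162565 F=97280/32513 G=2153472/519415 H=8041984/2474953] → run F
t=14: vr[C=622848/162565 G=2153472/519415 H=8041984/2474953] → run H
t=15: vr[C=622848/162565 G=2153472/519415 H=8854016/2474953] → run H
t=16: vr[C=622848/162565 G=2153472/519415 H=9666048/2474953] → run C
t=17: vr[C=825856/162565 G=2153472/519415 H=9666048/2474953] → run H
t=18: vr[C=825856/162565 G=2153472/519415 H=10478080/2474953] → run G
t=19: vr[C=825856/162565 G=2965504/519415 H=10478080/2474953] → run H
t=20: vr[C=825856/162565 G=2965504/519415] → run C
t=21: vr[C=1028864/162565 G=2965504/519415] → run G
t=22: vr[C=1028864/162565 G=3777536/519415] → run C
t=23: vr[C=1231872/162565 G=3777536/519415] → run G
t=24: vr[C=1231872/162565 G=4589568/519415] → run C
t=25: vr[G=4589568/519415] → run G
t=26: (idle)
t=27: (idle)
t=28: (idle)
t=29: (idle)
t=30: (idle)
t=31: (idle)
t=32: (idle)
t=33: (idle)
t=34: (idle)
t=35: (idle)
t=36: (idle)

running at tick 7 = C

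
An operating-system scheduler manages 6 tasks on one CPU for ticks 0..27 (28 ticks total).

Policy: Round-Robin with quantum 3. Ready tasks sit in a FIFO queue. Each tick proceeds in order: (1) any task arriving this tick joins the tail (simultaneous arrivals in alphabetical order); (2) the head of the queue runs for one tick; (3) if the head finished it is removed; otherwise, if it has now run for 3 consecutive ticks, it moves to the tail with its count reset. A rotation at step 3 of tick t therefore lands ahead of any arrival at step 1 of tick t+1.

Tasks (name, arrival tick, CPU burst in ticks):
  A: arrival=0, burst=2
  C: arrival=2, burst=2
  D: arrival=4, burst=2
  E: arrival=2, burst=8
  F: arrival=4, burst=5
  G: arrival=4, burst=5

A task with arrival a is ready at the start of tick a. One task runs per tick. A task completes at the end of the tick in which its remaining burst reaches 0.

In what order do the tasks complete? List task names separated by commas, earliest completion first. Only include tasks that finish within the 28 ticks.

completion order = A, C, D, F, G, E

t=0: queue=[A] q_used=0 → run A
t=1: queue=[A] q_used=1 → run A
t=2: queue=[C,E] q_used=0 → run C
t=3: queue=[C,E] q_used=1 → run C
t=4: queue=[E,D,F,G] q_used=0 → run E
t=5: queue=[E,D,F,G] q_used=1 → run E
t=6: queue=[E,D,F,G] q_used=2 → run E
t=7: queue=[D,F,G,E] q_used=0 → run D
t=8: queue=[D,F,G,E] q_used=1 → run D
t=9: queue=[F,G,E] q_used=0 → run F
t=10: queue=[F,G,E] q_used=1 → run F
t=11: queue=[F,G,E] q_used=2 → run F
t=12: queue=[G,E,F] q_used=0 → run G
t=13: queue=[G,E,F] q_used=1 → run G
t=14: queue=[G,E,F] q_used=2 → run G
t=15: queue=[E,F,G] q_used=0 → run E
t=16: queue=[E,F,G] q_used=1 → run E
t=17: queue=[E,F,G] q_used=2 → run E
t=18: queue=[F,G,E] q_used=0 → run F
t=19: queue=[F,G,E] q_used=1 → run F
t=20: queue=[G,E] q_used=0 → run G
t=21: queue=[G,E] q_used=1 → run G
t=22: queue=[E] q_used=0 → run E
t=23: queue=[E] q_used=1 → run E
t=24: (idle)
t=25: (idle)
t=26: (idle)
t=27: (idle)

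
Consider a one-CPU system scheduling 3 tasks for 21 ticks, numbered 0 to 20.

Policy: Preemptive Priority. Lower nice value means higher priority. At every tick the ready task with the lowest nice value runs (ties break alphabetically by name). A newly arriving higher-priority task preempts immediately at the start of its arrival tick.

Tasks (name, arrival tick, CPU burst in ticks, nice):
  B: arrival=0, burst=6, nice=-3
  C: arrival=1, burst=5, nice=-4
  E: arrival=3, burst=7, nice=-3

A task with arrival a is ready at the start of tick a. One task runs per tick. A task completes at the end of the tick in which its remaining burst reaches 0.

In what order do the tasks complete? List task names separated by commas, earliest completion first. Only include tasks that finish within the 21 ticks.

t=0: ready={B} → run B
t=1: ready={B,C} → run C
t=2: ready={B,C} → run C
t=3: ready={B,C,E} → run C
t=4: ready={B,C,E} → run C
t=5: ready={B,C,E} → run C
t=6: ready={B,E} → run B
t=7: ready={B,E} → run B
t=8: ready={B,E} → run B
t=9: ready={B,E} → run B
t=10: ready={B,E} → run B
t=11: ready={E} → run E
t=12: ready={E} → run E
t=13: ready={E} → run E
t=14: ready={E} → run E
t=15: ready={E} → run E
t=16: ready={E} → run E
t=17: ready={E} → run E
t=18: (idle)
t=19: (idle)
t=20: (idle)

completion order = C, B, E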